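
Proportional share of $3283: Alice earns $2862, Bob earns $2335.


Total income = 2862 + 2335 = $5197
Alice: $3283 × 2862/5197 = $1807.96
Bob: $3283 × 2335/5197 = $1475.04
= Alice: $1807.96, Bob: $1475.04

Alice: $1807.96, Bob: $1475.04


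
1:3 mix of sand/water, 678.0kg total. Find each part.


Total parts = 1 + 3 = 4
sand: 678.0 × 1/4 = 169.5kg
water: 678.0 × 3/4 = 508.5kg
= 169.5kg and 508.5kg

169.5kg and 508.5kg


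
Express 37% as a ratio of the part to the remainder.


37% means 37 parts out of 100; remainder = 63
Part : remainder = 37:63
GCD = 1
= 37:63

37:63


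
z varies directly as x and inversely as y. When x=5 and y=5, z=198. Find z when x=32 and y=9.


z = k·x/y
Solve for k using the known point: k = z·y/x = 198×5/5 = 990/5 = 198.0000
Now evaluate at x=32, y=9:
z = k × 32 / 9 = (990 × 32) / (5 × 9) = 31680/45
= 704.0000

704.0000


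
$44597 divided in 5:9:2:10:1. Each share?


Total parts = 5 + 9 + 2 + 10 + 1 = 27
Part 1: 44597 × 5/27 = 8258.70
Part 2: 44597 × 9/27 = 14865.67
Part 3: 44597 × 2/27 = 3303.48
Part 4: 44597 × 10/27 = 16517.41
Part 5: 44597 × 1/27 = 1651.74
= Part 1: $8258.70, Part 2: $14865.67, Part 3: $3303.48, Part 4: $16517.41, Part 5: $1651.74

Part 1: $8258.70, Part 2: $14865.67, Part 3: $3303.48, Part 4: $16517.41, Part 5: $1651.74


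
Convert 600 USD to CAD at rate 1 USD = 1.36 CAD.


Amount × rate = 600 × 1.36
= 816.00 CAD

816.00 CAD


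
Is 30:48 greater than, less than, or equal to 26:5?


30/48 = 0.6250
26/5 = 5.2000
0.6250 < 5.2000, so 30:48 is less
= less than

less than


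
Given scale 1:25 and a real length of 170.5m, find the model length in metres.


Model size = real / scale
= 170.5 / 25
= 6.8200 m

6.8200 m


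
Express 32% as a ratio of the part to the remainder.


32% means 32 parts out of 100; remainder = 68
Part : remainder = 32:68
GCD = 4
= 8:17

8:17


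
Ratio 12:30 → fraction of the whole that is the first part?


Total parts = 12 + 30 = 42
First part: 12/42 = 2/7
= 2/7

2/7


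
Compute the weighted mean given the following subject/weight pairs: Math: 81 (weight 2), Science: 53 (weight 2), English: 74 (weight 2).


Numerator = 81×2 + 53×2 + 74×2
= 162 + 106 + 148
= 416
Total weight = 6
Weighted avg = 416/6
= 69.33

69.33


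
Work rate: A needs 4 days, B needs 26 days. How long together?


Rate of A = 1/4 per day
Rate of B = 1/26 per day
Combined rate = 1/4 + 1/26 = 30/104 ≈ 0.2885 per day
Days = 1 / combined rate = 104/30
≈ 3.47 days

3.47 days


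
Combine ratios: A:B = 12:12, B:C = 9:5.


Match B: multiply A:B by 9 → 108:108
Multiply B:C by 12 → 108:60
Combined: 108:108:60
GCD = 12
= 9:9:5

9:9:5


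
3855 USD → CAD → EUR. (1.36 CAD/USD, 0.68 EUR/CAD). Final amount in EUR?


Step 1: 3855 USD × 1.36 = 5242.80 CAD
Step 2: 5242.80 CAD × 0.68 = 3565.10 EUR
Implied rate USD→EUR = 1.36 × 0.68 = 0.9248
= 3565.10 EUR

3565.10 EUR


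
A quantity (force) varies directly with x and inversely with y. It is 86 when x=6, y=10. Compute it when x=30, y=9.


z = k·x/y
Solve for k using the known point: k = z·y/x = 86×10/6 = 860/6 ≈ 143.3333
Now evaluate at x=30, y=9:
z = k × 30 / 9 = (860 × 30) / (6 × 9) = 25800/54
≈ 477.7778

477.7778


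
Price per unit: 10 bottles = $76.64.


Unit rate = total / quantity
= 76.64 / 10
= $7.66 per unit

$7.66 per unit


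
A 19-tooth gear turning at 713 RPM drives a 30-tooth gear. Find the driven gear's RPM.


Gear ratio = 19:30 = 19:30
RPM_B = RPM_A × (teeth_A / teeth_B)
= 713 × (19/30)
= 451.6 RPM

451.6 RPM


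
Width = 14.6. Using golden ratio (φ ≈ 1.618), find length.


φ = (1 + √5) / 2 ≈ 1.618
Length = width × φ = 14.6 × 1.618 = 23.6228
≈ 23.62

23.62


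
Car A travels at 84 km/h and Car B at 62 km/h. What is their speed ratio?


Ratio = 84:62
GCD = 2
Simplified = 42:31
Time ratio (same distance) = 31:42
Speed ratio = 42:31

42:31


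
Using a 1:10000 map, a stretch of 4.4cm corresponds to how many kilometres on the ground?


Real distance = map distance × scale
= 4.4cm × 10000
= 44000 cm = 440.0 m
= 0.440 km

0.440 km


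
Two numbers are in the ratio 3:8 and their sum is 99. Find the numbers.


Let A = 3k, B = 8k.
3k + 8k = 99
11k = 99 → k = 99/11 = 9
A = 3×9 = 27, B = 8×9 = 72
= A = 27, B = 72

A = 27, B = 72


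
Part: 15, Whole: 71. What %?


Percentage = (part / whole) × 100
= (15 / 71) × 100
≈ 21.13%

21.13%


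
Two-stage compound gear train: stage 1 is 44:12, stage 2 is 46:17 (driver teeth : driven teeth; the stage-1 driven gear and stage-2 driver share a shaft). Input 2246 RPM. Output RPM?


Stage 1: RPM_B = RPM_A × t_A/t_B = 2246 × 44/12 = 98824/12 ≈ 8235.33
B and C share a shaft → RPM_C = RPM_B
Stage 2: RPM_D = RPM_C × t_C/t_D = RPM_A × (t_A×t_C)/(t_B×t_D)
Overall ratio = (44×46)/(12×17) = 2024/204
RPM_D = 2246 × 2024/204 = 4545904/204
≈ 22283.84 RPM

22283.84 RPM


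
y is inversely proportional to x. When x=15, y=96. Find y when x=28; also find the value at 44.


Inverse proportion: x × y = constant
k = 15 × 96 = 1440
At x=28: k/28 = 51.43
At x=44: k/44 = 32.73
= 51.43 and 32.73

51.43 and 32.73


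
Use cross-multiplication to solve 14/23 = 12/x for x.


Cross multiply: 14 × x = 23 × 12
14x = 276
x = 276 / 14
= 19.71

19.71


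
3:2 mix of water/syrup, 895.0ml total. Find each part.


Total parts = 3 + 2 = 5
water: 895.0 × 3/5 = 537.0ml
syrup: 895.0 × 2/5 = 358.0ml
= 537.0ml and 358.0ml

537.0ml and 358.0ml


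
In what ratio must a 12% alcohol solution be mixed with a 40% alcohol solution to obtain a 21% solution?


Let x parts of 12% mix with y parts of 40%.
12x + 40y = 21(x + y)
12x + 40y = 21x + 21y
x(12 - 21) = y(21 - 40)
x/y = (40 - 21)/(21 - 12) = 19/9
Simplify: 19:9
= 19:9

19:9


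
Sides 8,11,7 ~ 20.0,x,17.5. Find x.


Scale factor = 20.0/8 = 2.5
Missing side = 11 × 2.5
= 27.5

27.5


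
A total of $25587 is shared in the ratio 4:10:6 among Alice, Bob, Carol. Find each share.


Total parts = 4 + 10 + 6 = 20
Alice: 25587 × 4/20 = 5117.40
Bob: 25587 × 10/20 = 12793.50
Carol: 25587 × 6/20 = 7676.10
= Alice: $5117.40, Bob: $12793.50, Carol: $7676.10

Alice: $5117.40, Bob: $12793.50, Carol: $7676.10


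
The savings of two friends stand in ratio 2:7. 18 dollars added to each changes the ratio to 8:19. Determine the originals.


Let A = 2k, B = 7k.
(2k + 18) / (7k + 18) = 8/19
Cross-multiply: 19(2k + 18) = 8(7k + 18)
38k + 342 = 56k + 144
38k - 56k = 144 - 342
-18k = -198
k = -198/-18 = 11
A = 2×11 = 22, B = 7×11 = 77
= A = 22, B = 77

A = 22, B = 77


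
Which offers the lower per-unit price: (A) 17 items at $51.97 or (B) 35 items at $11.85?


Deal A: $51.97/17 = $3.0571/unit
Deal B: $11.85/35 = $0.3386/unit
B is cheaper per unit
= Deal B

Deal B


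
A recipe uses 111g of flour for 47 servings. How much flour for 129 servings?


Direct proportion: y/x = constant
k = 111/47 ≈ 2.3617
y₂ = k × 129 = 111 × 129 / 47 = 14319/47
≈ 304.66

304.66


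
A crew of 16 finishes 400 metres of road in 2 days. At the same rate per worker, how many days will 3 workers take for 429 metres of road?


Days ∝ work / workers, so d₂ = d₁ × (m₁/m₂) × (w₂/w₁)
Workers factor (inverse): 16/3 ≈ 5.3333
Work factor (direct): 429/400 = 1.0725
d₂ = 2 × 16/3 × 429/400 = (2 × 16 × 429) / (3 × 400) = 13728/1200
= 11.44 days

11.44 days


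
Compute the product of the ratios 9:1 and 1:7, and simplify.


Compound ratio = (9×1) : (1×7)
= 9:7
GCD = 1
= 9:7

9:7


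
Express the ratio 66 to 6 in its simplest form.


GCD(66, 6) = 6
66/6 : 6/6
= 11:1

11:1


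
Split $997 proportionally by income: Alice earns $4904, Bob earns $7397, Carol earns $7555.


Total income = 4904 + 7397 + 7555 = $19856
Alice: $997 × 4904/19856 = $246.24
Bob: $997 × 7397/19856 = $371.41
Carol: $997 × 7555/19856 = $379.35
= Alice: $246.24, Bob: $371.41, Carol: $379.35

Alice: $246.24, Bob: $371.41, Carol: $379.35


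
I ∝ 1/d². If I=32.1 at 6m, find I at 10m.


I₁d₁² = I₂d₂²
I₂ = I₁ × (d₁/d₂)²
= 32.1 × (6/10)²
= 32.1 × 36/100
= 1155.6/100
= 11.5560

11.5560


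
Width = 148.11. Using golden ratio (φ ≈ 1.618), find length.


φ = (1 + √5) / 2 ≈ 1.618
Length = width × φ = 148.11 × 1.618 = 239.64198
≈ 239.64

239.64


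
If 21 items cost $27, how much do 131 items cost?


Direct proportion: y/x = constant
k = 27/21 ≈ 1.2857
y₂ = k × 131 = 27 × 131 / 21 = 3537/21
≈ 168.43

168.43


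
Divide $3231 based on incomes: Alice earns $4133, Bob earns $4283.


Total income = 4133 + 4283 = $8416
Alice: $3231 × 4133/8416 = $1586.71
Bob: $3231 × 4283/8416 = $1644.29
= Alice: $1586.71, Bob: $1644.29

Alice: $1586.71, Bob: $1644.29


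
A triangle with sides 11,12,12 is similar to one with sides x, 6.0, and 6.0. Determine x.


Scale factor = 6.0/12 = 0.5
Missing side = 11 × 0.5
= 5.5

5.5


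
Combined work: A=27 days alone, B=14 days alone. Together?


Rate of A = 1/27 per day
Rate of B = 1/14 per day
Combined rate = 1/27 + 1/14 = 41/378 ≈ 0.1085 per day
Days = 1 / combined rate = 378/41
≈ 9.22 days

9.22 days


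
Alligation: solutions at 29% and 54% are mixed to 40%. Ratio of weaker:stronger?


Let x parts of 29% mix with y parts of 54%.
29x + 54y = 40(x + y)
29x + 54y = 40x + 40y
x(29 - 40) = y(40 - 54)
x/y = (54 - 40)/(40 - 29) = 14/11
Simplify: 14:11
= 14:11

14:11


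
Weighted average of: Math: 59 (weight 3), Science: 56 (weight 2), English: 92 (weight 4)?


Numerator = 59×3 + 56×2 + 92×4
= 177 + 112 + 368
= 657
Total weight = 9
Weighted avg = 657/9
= 73.00

73.00


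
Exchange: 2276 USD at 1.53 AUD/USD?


Amount × rate = 2276 × 1.53
= 3482.28 AUD

3482.28 AUD


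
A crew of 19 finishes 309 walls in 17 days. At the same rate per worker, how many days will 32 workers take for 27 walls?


Days ∝ work / workers, so d₂ = d₁ × (m₁/m₂) × (w₂/w₁)
Workers factor (inverse): 19/32 ≈ 0.5938
Work factor (direct): 27/309 ≈ 0.0874
d₂ = 17 × 19/32 × 27/309 = (17 × 19 × 27) / (32 × 309) = 8721/9888
≈ 0.88 days

0.88 days


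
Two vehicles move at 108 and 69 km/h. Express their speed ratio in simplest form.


Ratio = 108:69
GCD = 3
Simplified = 36:23
Time ratio (same distance) = 23:36
Speed ratio = 36:23

36:23


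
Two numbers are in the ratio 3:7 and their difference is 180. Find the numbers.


Let A = 3k, B = 7k.
7k - 3k = 180
4k = 180 → k = 180/4 = 45
A = 3×45 = 135, B = 7×45 = 315
= A = 135, B = 315

A = 135, B = 315


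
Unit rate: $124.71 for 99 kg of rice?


Unit rate = total / quantity
= 124.71 / 99
= $1.26 per unit

$1.26 per unit


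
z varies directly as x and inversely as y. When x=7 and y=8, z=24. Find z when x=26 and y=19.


z = k·x/y
Solve for k using the known point: k = z·y/x = 24×8/7 = 192/7 ≈ 27.4286
Now evaluate at x=26, y=19:
z = k × 26 / 19 = (192 × 26) / (7 × 19) = 4992/133
≈ 37.5338

37.5338


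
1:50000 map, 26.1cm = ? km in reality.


Real distance = map distance × scale
= 26.1cm × 50000
= 1305000 cm = 13050.0 m
= 13.050 km

13.050 km


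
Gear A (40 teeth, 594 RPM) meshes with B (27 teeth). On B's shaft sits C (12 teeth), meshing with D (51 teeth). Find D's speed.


Stage 1: RPM_B = RPM_A × t_A/t_B = 594 × 40/27 = 23760/27 = 880.00
B and C share a shaft → RPM_C = RPM_B
Stage 2: RPM_D = RPM_C × t_C/t_D = RPM_A × (t_A×t_C)/(t_B×t_D)
Overall ratio = (40×12)/(27×51) = 480/1377
RPM_D = 594 × 480/1377 = 285120/1377
≈ 207.06 RPM

207.06 RPM


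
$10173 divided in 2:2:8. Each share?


Total parts = 2 + 2 + 8 = 12
Part 1: 10173 × 2/12 = 1695.50
Part 2: 10173 × 2/12 = 1695.50
Part 3: 10173 × 8/12 = 6782.00
= Part 1: $1695.50, Part 2: $1695.50, Part 3: $6782.00

Part 1: $1695.50, Part 2: $1695.50, Part 3: $6782.00


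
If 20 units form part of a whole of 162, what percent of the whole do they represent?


Percentage = (part / whole) × 100
= (20 / 162) × 100
≈ 12.35%

12.35%


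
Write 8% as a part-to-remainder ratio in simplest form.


8% means 8 parts out of 100; remainder = 92
Part : remainder = 8:92
GCD = 4
= 2:23

2:23


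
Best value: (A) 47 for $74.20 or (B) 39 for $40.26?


Deal A: $74.20/47 = $1.5787/unit
Deal B: $40.26/39 = $1.0323/unit
B is cheaper per unit
= Deal B

Deal B


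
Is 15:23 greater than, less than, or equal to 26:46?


15/23 = 0.6522
26/46 = 0.5652
0.6522 > 0.5652, so 15:23 is greater
= greater than

greater than


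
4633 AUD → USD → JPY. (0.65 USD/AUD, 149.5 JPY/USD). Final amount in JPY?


Step 1: 4633 AUD × 0.65 = 3011.45 USD
Step 2: 3011.45 USD × 149.5 = 450211.78 JPY
Implied rate AUD→JPY = 0.65 × 149.5 = 97.1750
= 450211.78 JPY

450211.78 JPY


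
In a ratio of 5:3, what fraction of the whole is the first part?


Total parts = 5 + 3 = 8
First part: 5/8 = 5/8
= 5/8

5/8


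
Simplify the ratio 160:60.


GCD(160, 60) = 20
160/20 : 60/20
= 8:3

8:3


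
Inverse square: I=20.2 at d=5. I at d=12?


I₁d₁² = I₂d₂²
I₂ = I₁ × (d₁/d₂)²
= 20.2 × (5/12)²
= 20.2 × 25/144
= 505/144
≈ 3.5069

3.5069


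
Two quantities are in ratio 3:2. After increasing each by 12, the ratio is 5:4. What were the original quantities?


Let A = 3k, B = 2k.
(3k + 12) / (2k + 12) = 5/4
Cross-multiply: 4(3k + 12) = 5(2k + 12)
12k + 48 = 10k + 60
12k - 10k = 60 - 48
2k = 12
k = 12/2 = 6
A = 3×6 = 18, B = 2×6 = 12
= A = 18, B = 12

A = 18, B = 12


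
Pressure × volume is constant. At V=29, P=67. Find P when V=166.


Inverse proportion: x × y = constant
k = 29 × 67 = 1943
y₂ = k / 166 = 1943 / 166
= 11.70

11.70


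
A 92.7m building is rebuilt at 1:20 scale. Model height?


Model size = real / scale
= 92.7 / 20
= 4.6350 m

4.6350 m


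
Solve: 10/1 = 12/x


Cross multiply: 10 × x = 1 × 12
10x = 12
x = 12 / 10
= 1.20

1.20


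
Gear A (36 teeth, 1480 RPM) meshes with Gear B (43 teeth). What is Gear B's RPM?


Gear ratio = 36:43 = 36:43
RPM_B = RPM_A × (teeth_A / teeth_B)
= 1480 × (36/43)
= 1239.1 RPM

1239.1 RPM


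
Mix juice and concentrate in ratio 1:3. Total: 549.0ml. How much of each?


Total parts = 1 + 3 = 4
juice: 549.0 × 1/4 = 137.3ml
concentrate: 549.0 × 3/4 = 411.8ml
= 137.3ml and 411.8ml

137.3ml and 411.8ml


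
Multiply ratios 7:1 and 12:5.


Compound ratio = (7×12) : (1×5)
= 84:5
GCD = 1
= 84:5

84:5


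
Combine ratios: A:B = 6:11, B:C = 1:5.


Match B: multiply A:B by 1 → 6:11
Multiply B:C by 11 → 11:55
Combined: 6:11:55
GCD = 1
= 6:11:55

6:11:55


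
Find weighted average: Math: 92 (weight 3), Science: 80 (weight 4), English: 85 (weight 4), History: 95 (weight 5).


Numerator = 92×3 + 80×4 + 85×4 + 95×5
= 276 + 320 + 340 + 475
= 1411
Total weight = 16
Weighted avg = 1411/16
= 88.19

88.19


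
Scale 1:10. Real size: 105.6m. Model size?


Model size = real / scale
= 105.6 / 10
= 10.5600 m

10.5600 m


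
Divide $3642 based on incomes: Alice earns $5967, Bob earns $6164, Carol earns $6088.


Total income = 5967 + 6164 + 6088 = $18219
Alice: $3642 × 5967/18219 = $1192.81
Bob: $3642 × 6164/18219 = $1232.19
Carol: $3642 × 6088/18219 = $1217.00
= Alice: $1192.81, Bob: $1232.19, Carol: $1217.00

Alice: $1192.81, Bob: $1232.19, Carol: $1217.00


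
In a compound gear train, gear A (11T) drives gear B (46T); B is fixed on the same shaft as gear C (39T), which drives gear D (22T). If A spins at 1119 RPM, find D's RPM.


Stage 1: RPM_B = RPM_A × t_A/t_B = 1119 × 11/46 = 12309/46 ≈ 267.59
B and C share a shaft → RPM_C = RPM_B
Stage 2: RPM_D = RPM_C × t_C/t_D = RPM_A × (t_A×t_C)/(t_B×t_D)
Overall ratio = (11×39)/(46×22) = 429/1012
RPM_D = 1119 × 429/1012 = 480051/1012
≈ 474.36 RPM

474.36 RPM


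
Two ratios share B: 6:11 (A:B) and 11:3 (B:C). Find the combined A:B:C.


Match B: multiply A:B by 11 → 66:121
Multiply B:C by 11 → 121:33
Combined: 66:121:33
GCD = 11
= 6:11:3

6:11:3


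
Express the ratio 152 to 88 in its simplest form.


GCD(152, 88) = 8
152/8 : 88/8
= 19:11

19:11


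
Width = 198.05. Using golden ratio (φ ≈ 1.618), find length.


φ = (1 + √5) / 2 ≈ 1.618
Length = width × φ = 198.05 × 1.618 = 320.4449
≈ 320.44

320.44


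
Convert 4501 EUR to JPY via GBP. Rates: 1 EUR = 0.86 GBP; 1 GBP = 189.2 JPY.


Step 1: 4501 EUR × 0.86 = 3870.86 GBP
Step 2: 3870.86 GBP × 189.2 = 732366.71 JPY
Implied rate EUR→JPY = 0.86 × 189.2 = 162.7120
= 732366.71 JPY

732366.71 JPY


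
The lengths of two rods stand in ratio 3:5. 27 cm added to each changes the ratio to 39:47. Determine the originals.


Let A = 3k, B = 5k.
(3k + 27) / (5k + 27) = 39/47
Cross-multiply: 47(3k + 27) = 39(5k + 27)
141k + 1269 = 195k + 1053
141k - 195k = 1053 - 1269
-54k = -216
k = -216/-54 = 4
A = 3×4 = 12, B = 5×4 = 20
= A = 12, B = 20

A = 12, B = 20


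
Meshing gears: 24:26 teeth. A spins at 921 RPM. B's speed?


Gear ratio = 24:26 = 12:13
RPM_B = RPM_A × (teeth_A / teeth_B)
= 921 × (24/26)
= 850.2 RPM

850.2 RPM


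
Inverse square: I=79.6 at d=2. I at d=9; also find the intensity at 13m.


I₁d₁² = I₂d₂²
I at 9m = 79.6 × (2/9)² = 79.6 × 4/81 = 318.4/81 ≈ 3.9309
I at 13m = 79.6 × (2/13)² = 79.6 × 4/169 = 318.4/169 ≈ 1.8840
= 3.9309 and 1.8840

3.9309 and 1.8840


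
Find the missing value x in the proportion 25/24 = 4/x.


Cross multiply: 25 × x = 24 × 4
25x = 96
x = 96 / 25
= 3.84

3.84


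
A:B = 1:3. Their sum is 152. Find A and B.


Let A = 1k, B = 3k.
1k + 3k = 152
4k = 152 → k = 152/4 = 38
A = 1×38 = 38, B = 3×38 = 114
= A = 38, B = 114

A = 38, B = 114


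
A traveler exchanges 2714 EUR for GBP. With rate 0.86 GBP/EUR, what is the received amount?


Amount × rate = 2714 × 0.86
= 2334.04 GBP

2334.04 GBP


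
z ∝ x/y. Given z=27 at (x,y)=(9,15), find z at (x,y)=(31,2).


z = k·x/y
Solve for k using the known point: k = z·y/x = 27×15/9 = 405/9 = 45.0000
Now evaluate at x=31, y=2:
z = k × 31 / 2 = (405 × 31) / (9 × 2) = 12555/18
= 697.5000

697.5000


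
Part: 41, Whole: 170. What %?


Percentage = (part / whole) × 100
= (41 / 170) × 100
≈ 24.12%

24.12%


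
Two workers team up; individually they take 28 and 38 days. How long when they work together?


Rate of A = 1/28 per day
Rate of B = 1/38 per day
Combined rate = 1/28 + 1/38 = 66/1064 ≈ 0.0620 per day
Days = 1 / combined rate = 1064/66
≈ 16.12 days

16.12 days


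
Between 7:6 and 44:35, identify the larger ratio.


7/6 = 1.1667
44/35 = 1.2571
1.1667 < 1.2571, so 7:6 is less
= 44:35

44:35


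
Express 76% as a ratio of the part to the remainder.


76% means 76 parts out of 100; remainder = 24
Part : remainder = 76:24
GCD = 4
= 19:6

19:6


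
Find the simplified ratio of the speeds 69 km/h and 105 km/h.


Ratio = 69:105
GCD = 3
Simplified = 23:35
Time ratio (same distance) = 35:23
Speed ratio = 23:35

23:35


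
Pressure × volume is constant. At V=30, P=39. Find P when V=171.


Inverse proportion: x × y = constant
k = 30 × 39 = 1170
y₂ = k / 171 = 1170 / 171
= 6.84

6.84


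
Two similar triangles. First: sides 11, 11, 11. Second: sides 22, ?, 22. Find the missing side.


Scale factor = 22/11 = 2
Missing side = 11 × 2
= 22.0

22.0


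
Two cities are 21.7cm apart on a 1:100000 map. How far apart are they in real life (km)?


Real distance = map distance × scale
= 21.7cm × 100000
= 2170000 cm = 21700.0 m
= 21.700 km

21.700 km


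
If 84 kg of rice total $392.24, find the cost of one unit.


Unit rate = total / quantity
= 392.24 / 84
= $4.67 per unit

$4.67 per unit


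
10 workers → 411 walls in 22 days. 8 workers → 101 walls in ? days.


Days ∝ work / workers, so d₂ = d₁ × (m₁/m₂) × (w₂/w₁)
Workers factor (inverse): 10/8 = 1.2500
Work factor (direct): 101/411 ≈ 0.2457
d₂ = 22 × 10/8 × 101/411 = (22 × 10 × 101) / (8 × 411) = 22220/3288
≈ 6.76 days

6.76 days


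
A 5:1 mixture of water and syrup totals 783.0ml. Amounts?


Total parts = 5 + 1 = 6
water: 783.0 × 5/6 = 652.5ml
syrup: 783.0 × 1/6 = 130.5ml
= 652.5ml and 130.5ml

652.5ml and 130.5ml


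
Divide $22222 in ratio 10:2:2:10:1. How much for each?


Total parts = 10 + 2 + 2 + 10 + 1 = 25
Part 1: 22222 × 10/25 = 8888.80
Part 2: 22222 × 2/25 = 1777.76
Part 3: 22222 × 2/25 = 1777.76
Part 4: 22222 × 10/25 = 8888.80
Part 5: 22222 × 1/25 = 888.88
= Part 1: $8888.80, Part 2: $1777.76, Part 3: $1777.76, Part 4: $8888.80, Part 5: $888.88

Part 1: $8888.80, Part 2: $1777.76, Part 3: $1777.76, Part 4: $8888.80, Part 5: $888.88


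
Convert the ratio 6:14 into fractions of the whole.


Total parts = 6 + 14 = 20
First part: 6/20 = 3/10
Second part: 14/20 = 7/10
= 3/10 and 7/10

3/10 and 7/10


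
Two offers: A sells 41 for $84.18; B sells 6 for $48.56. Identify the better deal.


Deal A: $84.18/41 = $2.0532/unit
Deal B: $48.56/6 = $8.0933/unit
A is cheaper per unit
= Deal A

Deal A


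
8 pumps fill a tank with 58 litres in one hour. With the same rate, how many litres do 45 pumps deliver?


Direct proportion: y/x = constant
k = 58/8 = 7.2500
y₂ = k × 45 = 58 × 45 / 8 = 2610/8
= 326.25

326.25


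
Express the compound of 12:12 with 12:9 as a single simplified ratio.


Compound ratio = (12×12) : (12×9)
= 144:108
GCD = 36
= 4:3

4:3


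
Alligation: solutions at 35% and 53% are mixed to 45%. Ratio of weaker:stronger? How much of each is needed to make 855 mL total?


Let x parts of 35% mix with y parts of 53%.
35x + 53y = 45(x + y)
35x + 53y = 45x + 45y
x(35 - 45) = y(45 - 53)
x/y = (53 - 45)/(45 - 35) = 8/10
Simplify: 4:5
Total parts = 9; one part = 855/9 = 95.00 mL
35% solution: 4×95.00 = 380.00 mL
53% solution: 5×95.00 = 475.00 mL
= ratio 4:5; 380.00 mL and 475.00 mL

ratio 4:5; 380.00 mL and 475.00 mL


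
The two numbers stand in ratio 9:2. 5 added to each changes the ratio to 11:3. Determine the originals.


Let A = 9k, B = 2k.
(9k + 5) / (2k + 5) = 11/3
Cross-multiply: 3(9k + 5) = 11(2k + 5)
27k + 15 = 22k + 55
27k - 22k = 55 - 15
5k = 40
k = 40/5 = 8
A = 9×8 = 72, B = 2×8 = 16
= A = 72, B = 16

A = 72, B = 16


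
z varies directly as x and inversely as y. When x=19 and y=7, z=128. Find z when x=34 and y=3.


z = k·x/y
Solve for k using the known point: k = z·y/x = 128×7/19 = 896/19 ≈ 47.1579
Now evaluate at x=34, y=3:
z = k × 34 / 3 = (896 × 34) / (19 × 3) = 30464/57
≈ 534.4561

534.4561


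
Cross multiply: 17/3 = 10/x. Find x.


Cross multiply: 17 × x = 3 × 10
17x = 30
x = 30 / 17
= 1.76

1.76


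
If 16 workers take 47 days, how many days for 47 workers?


Inverse proportion: x × y = constant
k = 16 × 47 = 752
y₂ = k / 47 = 752 / 47
= 16.00

16.00


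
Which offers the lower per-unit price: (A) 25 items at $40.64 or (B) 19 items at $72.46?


Deal A: $40.64/25 = $1.6256/unit
Deal B: $72.46/19 = $3.8137/unit
A is cheaper per unit
= Deal A

Deal A


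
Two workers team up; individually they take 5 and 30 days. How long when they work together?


Rate of A = 1/5 per day
Rate of B = 1/30 per day
Combined rate = 1/5 + 1/30 = 35/150 ≈ 0.2333 per day
Days = 1 / combined rate = 150/35
≈ 4.29 days

4.29 days


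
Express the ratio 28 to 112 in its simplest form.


GCD(28, 112) = 28
28/28 : 112/28
= 1:4

1:4


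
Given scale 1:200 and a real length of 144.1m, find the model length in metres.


Model size = real / scale
= 144.1 / 200
= 0.7205 m

0.7205 m


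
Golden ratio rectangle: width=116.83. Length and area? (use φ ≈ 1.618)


φ = (1 + √5) / 2 ≈ 1.618
Length = width × φ = 116.83 × 1.618 = 189.03094
≈ 189.03
Area = width × length = 116.83 × 189.03094 = 22084.4847202 ≈ 22084.48
= Length: 189.03, Area: 22084.48

Length: 189.03, Area: 22084.48


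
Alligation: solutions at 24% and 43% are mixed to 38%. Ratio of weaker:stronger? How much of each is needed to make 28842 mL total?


Let x parts of 24% mix with y parts of 43%.
24x + 43y = 38(x + y)
24x + 43y = 38x + 38y
x(24 - 38) = y(38 - 43)
x/y = (43 - 38)/(38 - 24) = 5/14
Simplify: 5:14
Total parts = 19; one part = 28842/19 = 1518.00 mL
24% solution: 5×1518.00 = 7590.00 mL
43% solution: 14×1518.00 = 21252.00 mL
= ratio 5:14; 7590.00 mL and 21252.00 mL

ratio 5:14; 7590.00 mL and 21252.00 mL


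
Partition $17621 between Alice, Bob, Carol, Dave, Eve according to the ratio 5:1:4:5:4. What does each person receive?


Total parts = 5 + 1 + 4 + 5 + 4 = 19
Alice: 17621 × 5/19 = 4637.11
Bob: 17621 × 1/19 = 927.42
Carol: 17621 × 4/19 = 3709.68
Dave: 17621 × 5/19 = 4637.11
Eve: 17621 × 4/19 = 3709.68
= Alice: $4637.11, Bob: $927.42, Carol: $3709.68, Dave: $4637.11, Eve: $3709.68

Alice: $4637.11, Bob: $927.42, Carol: $3709.68, Dave: $4637.11, Eve: $3709.68


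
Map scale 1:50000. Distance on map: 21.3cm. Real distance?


Real distance = map distance × scale
= 21.3cm × 50000
= 1065000 cm = 10650.0 m
= 10.650 km

10.650 km


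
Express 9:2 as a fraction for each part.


Total parts = 9 + 2 = 11
First part: 9/11 = 9/11
Second part: 2/11 = 2/11
= 9/11 and 2/11

9/11 and 2/11


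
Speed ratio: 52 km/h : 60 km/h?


Ratio = 52:60
GCD = 4
Simplified = 13:15
Time ratio (same distance) = 15:13
Speed ratio = 13:15

13:15


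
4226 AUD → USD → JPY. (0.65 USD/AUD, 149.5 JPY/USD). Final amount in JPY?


Step 1: 4226 AUD × 0.65 = 2746.90 USD
Step 2: 2746.90 USD × 149.5 = 410661.55 JPY
Implied rate AUD→JPY = 0.65 × 149.5 = 97.1750
= 410661.55 JPY

410661.55 JPY


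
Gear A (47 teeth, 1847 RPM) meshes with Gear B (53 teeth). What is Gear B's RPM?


Gear ratio = 47:53 = 47:53
RPM_B = RPM_A × (teeth_A / teeth_B)
= 1847 × (47/53)
= 1637.9 RPM

1637.9 RPM


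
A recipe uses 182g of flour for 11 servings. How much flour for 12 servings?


Direct proportion: y/x = constant
k = 182/11 ≈ 16.5455
y₂ = k × 12 = 182 × 12 / 11 = 2184/11
≈ 198.55

198.55


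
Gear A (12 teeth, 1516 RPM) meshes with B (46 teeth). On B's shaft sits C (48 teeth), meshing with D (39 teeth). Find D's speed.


Stage 1: RPM_B = RPM_A × t_A/t_B = 1516 × 12/46 = 18192/46 ≈ 395.48
B and C share a shaft → RPM_C = RPM_B
Stage 2: RPM_D = RPM_C × t_C/t_D = RPM_A × (t_A×t_C)/(t_B×t_D)
Overall ratio = (12×48)/(46×39) = 576/1794
RPM_D = 1516 × 576/1794 = 873216/1794
≈ 486.74 RPM

486.74 RPM


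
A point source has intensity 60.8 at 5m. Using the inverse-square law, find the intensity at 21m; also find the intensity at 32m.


I₁d₁² = I₂d₂²
I at 21m = 60.8 × (5/21)² = 60.8 × 25/441 = 1520/441 ≈ 3.4467
I at 32m = 60.8 × (5/32)² = 60.8 × 25/1024 = 1520/1024 ≈ 1.4844
= 3.4467 and 1.4844

3.4467 and 1.4844


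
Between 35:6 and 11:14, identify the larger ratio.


35/6 = 5.8333
11/14 = 0.7857
5.8333 > 0.7857, so 35:6 is greater
= 35:6

35:6


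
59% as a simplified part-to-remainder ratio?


59% means 59 parts out of 100; remainder = 41
Part : remainder = 59:41
GCD = 1
= 59:41

59:41


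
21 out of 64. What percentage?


Percentage = (part / whole) × 100
= (21 / 64) × 100
≈ 32.81%

32.81%


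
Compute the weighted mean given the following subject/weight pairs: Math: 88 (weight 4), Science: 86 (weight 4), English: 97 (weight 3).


Numerator = 88×4 + 86×4 + 97×3
= 352 + 344 + 291
= 987
Total weight = 11
Weighted avg = 987/11
= 89.73

89.73


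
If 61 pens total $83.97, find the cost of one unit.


Unit rate = total / quantity
= 83.97 / 61
= $1.38 per unit

$1.38 per unit


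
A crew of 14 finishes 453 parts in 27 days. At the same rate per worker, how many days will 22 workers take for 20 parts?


Days ∝ work / workers, so d₂ = d₁ × (m₁/m₂) × (w₂/w₁)
Workers factor (inverse): 14/22 ≈ 0.6364
Work factor (direct): 20/453 ≈ 0.0442
d₂ = 27 × 14/22 × 20/453 = (27 × 14 × 20) / (22 × 453) = 7560/9966
≈ 0.76 days

0.76 days


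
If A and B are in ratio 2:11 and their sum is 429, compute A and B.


Let A = 2k, B = 11k.
2k + 11k = 429
13k = 429 → k = 429/13 = 33
A = 2×33 = 66, B = 11×33 = 363
= A = 66, B = 363

A = 66, B = 363


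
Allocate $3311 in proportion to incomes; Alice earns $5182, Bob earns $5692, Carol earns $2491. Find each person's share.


Total income = 5182 + 5692 + 2491 = $13365
Alice: $3311 × 5182/13365 = $1283.77
Bob: $3311 × 5692/13365 = $1410.12
Carol: $3311 × 2491/13365 = $617.11
= Alice: $1283.77, Bob: $1410.12, Carol: $617.11

Alice: $1283.77, Bob: $1410.12, Carol: $617.11


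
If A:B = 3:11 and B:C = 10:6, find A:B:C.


Match B: multiply A:B by 10 → 30:110
Multiply B:C by 11 → 110:66
Combined: 30:110:66
GCD = 2
= 15:55:33

15:55:33


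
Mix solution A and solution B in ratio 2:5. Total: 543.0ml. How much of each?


Total parts = 2 + 5 = 7
solution A: 543.0 × 2/7 = 155.1ml
solution B: 543.0 × 5/7 = 387.9ml
= 155.1ml and 387.9ml

155.1ml and 387.9ml


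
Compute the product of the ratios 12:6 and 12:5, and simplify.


Compound ratio = (12×12) : (6×5)
= 144:30
GCD = 6
= 24:5

24:5


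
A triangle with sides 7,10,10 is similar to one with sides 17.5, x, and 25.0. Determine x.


Scale factor = 17.5/7 = 2.5
Missing side = 10 × 2.5
= 25.0

25.0


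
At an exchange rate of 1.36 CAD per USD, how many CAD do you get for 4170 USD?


Amount × rate = 4170 × 1.36
= 5671.20 CAD

5671.20 CAD


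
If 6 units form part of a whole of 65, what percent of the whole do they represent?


Percentage = (part / whole) × 100
= (6 / 65) × 100
≈ 9.23%

9.23%


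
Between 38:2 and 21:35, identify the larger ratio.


38/2 = 19.0000
21/35 = 0.6000
19.0000 > 0.6000, so 38:2 is greater
= 38:2

38:2


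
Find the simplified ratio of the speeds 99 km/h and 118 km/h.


Ratio = 99:118
GCD = 1
Simplified = 99:118
Time ratio (same distance) = 118:99
Speed ratio = 99:118

99:118


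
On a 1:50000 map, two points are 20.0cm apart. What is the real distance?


Real distance = map distance × scale
= 20.0cm × 50000
= 1000000 cm = 10000.0 m
= 10.000 km

10.000 km


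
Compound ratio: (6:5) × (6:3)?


Compound ratio = (6×6) : (5×3)
= 36:15
GCD = 3
= 12:5

12:5


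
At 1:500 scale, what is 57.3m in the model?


Model size = real / scale
= 57.3 / 500
= 0.1146 m

0.1146 m


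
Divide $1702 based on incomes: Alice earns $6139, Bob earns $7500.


Total income = 6139 + 7500 = $13639
Alice: $1702 × 6139/13639 = $766.08
Bob: $1702 × 7500/13639 = $935.92
= Alice: $766.08, Bob: $935.92

Alice: $766.08, Bob: $935.92


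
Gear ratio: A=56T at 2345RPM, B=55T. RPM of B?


Gear ratio = 56:55 = 56:55
RPM_B = RPM_A × (teeth_A / teeth_B)
= 2345 × (56/55)
= 2387.6 RPM

2387.6 RPM


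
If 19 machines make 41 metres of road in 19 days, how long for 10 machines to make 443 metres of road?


Days ∝ work / workers, so d₂ = d₁ × (m₁/m₂) × (w₂/w₁)
Workers factor (inverse): 19/10 = 1.9000
Work factor (direct): 443/41 ≈ 10.8049
d₂ = 19 × 19/10 × 443/41 = (19 × 19 × 443) / (10 × 41) = 159923/410
≈ 390.06 days

390.06 days


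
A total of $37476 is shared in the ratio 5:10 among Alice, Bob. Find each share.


Total parts = 5 + 10 = 15
Alice: 37476 × 5/15 = 12492.00
Bob: 37476 × 10/15 = 24984.00
= Alice: $12492.00, Bob: $24984.00

Alice: $12492.00, Bob: $24984.00


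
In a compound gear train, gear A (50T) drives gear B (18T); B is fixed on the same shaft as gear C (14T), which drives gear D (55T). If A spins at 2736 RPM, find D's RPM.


Stage 1: RPM_B = RPM_A × t_A/t_B = 2736 × 50/18 = 136800/18 = 7600.00
B and C share a shaft → RPM_C = RPM_B
Stage 2: RPM_D = RPM_C × t_C/t_D = RPM_A × (t_A×t_C)/(t_B×t_D)
Overall ratio = (50×14)/(18×55) = 700/990
RPM_D = 2736 × 700/990 = 1915200/990
≈ 1934.55 RPM

1934.55 RPM


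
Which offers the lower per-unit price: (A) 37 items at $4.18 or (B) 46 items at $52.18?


Deal A: $4.18/37 = $0.1130/unit
Deal B: $52.18/46 = $1.1343/unit
A is cheaper per unit
= Deal A

Deal A


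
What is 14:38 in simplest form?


GCD(14, 38) = 2
14/2 : 38/2
= 7:19

7:19


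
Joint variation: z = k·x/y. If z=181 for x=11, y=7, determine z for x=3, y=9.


z = k·x/y
Solve for k using the known point: k = z·y/x = 181×7/11 = 1267/11 ≈ 115.1818
Now evaluate at x=3, y=9:
z = k × 3 / 9 = (1267 × 3) / (11 × 9) = 3801/99
≈ 38.3939

38.3939


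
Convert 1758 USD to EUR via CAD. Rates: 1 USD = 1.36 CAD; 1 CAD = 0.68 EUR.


Step 1: 1758 USD × 1.36 = 2390.88 CAD
Step 2: 2390.88 CAD × 0.68 = 1625.80 EUR
Implied rate USD→EUR = 1.36 × 0.68 = 0.9248
= 1625.80 EUR

1625.80 EUR


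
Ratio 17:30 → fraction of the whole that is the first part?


Total parts = 17 + 30 = 47
First part: 17/47 = 17/47
= 17/47

17/47


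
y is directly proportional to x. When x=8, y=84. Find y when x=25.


Direct proportion: y/x = constant
k = 84/8 = 10.5000
y₂ = k × 25 = 84 × 25 / 8 = 2100/8
= 262.50

262.50


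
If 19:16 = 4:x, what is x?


Cross multiply: 19 × x = 16 × 4
19x = 64
x = 64 / 19
= 3.37

3.37


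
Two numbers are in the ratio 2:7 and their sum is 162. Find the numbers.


Let A = 2k, B = 7k.
2k + 7k = 162
9k = 162 → k = 162/9 = 18
A = 2×18 = 36, B = 7×18 = 126
= A = 36, B = 126

A = 36, B = 126


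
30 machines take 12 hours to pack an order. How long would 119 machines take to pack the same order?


Inverse proportion: x × y = constant
k = 30 × 12 = 360
y₂ = k / 119 = 360 / 119
= 3.03

3.03


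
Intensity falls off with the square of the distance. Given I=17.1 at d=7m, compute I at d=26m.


I₁d₁² = I₂d₂²
I₂ = I₁ × (d₁/d₂)²
= 17.1 × (7/26)²
= 17.1 × 49/676
= 837.9/676
≈ 1.2395

1.2395


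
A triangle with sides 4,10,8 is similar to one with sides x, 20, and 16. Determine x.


Scale factor = 20/10 = 2
Missing side = 4 × 2
= 8.0

8.0


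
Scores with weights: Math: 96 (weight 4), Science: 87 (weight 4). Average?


Numerator = 96×4 + 87×4
= 384 + 348
= 732
Total weight = 8
Weighted avg = 732/8
= 91.50

91.50


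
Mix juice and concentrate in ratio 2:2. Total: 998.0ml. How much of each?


Total parts = 2 + 2 = 4
juice: 998.0 × 2/4 = 499.0ml
concentrate: 998.0 × 2/4 = 499.0ml
= 499.0ml and 499.0ml

499.0ml and 499.0ml


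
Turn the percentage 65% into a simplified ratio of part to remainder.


65% means 65 parts out of 100; remainder = 35
Part : remainder = 65:35
GCD = 5
= 13:7

13:7


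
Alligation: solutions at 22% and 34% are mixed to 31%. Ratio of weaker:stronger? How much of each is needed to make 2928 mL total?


Let x parts of 22% mix with y parts of 34%.
22x + 34y = 31(x + y)
22x + 34y = 31x + 31y
x(22 - 31) = y(31 - 34)
x/y = (34 - 31)/(31 - 22) = 3/9
Simplify: 1:3
Total parts = 4; one part = 2928/4 = 732.00 mL
22% solution: 1×732.00 = 732.00 mL
34% solution: 3×732.00 = 2196.00 mL
= ratio 1:3; 732.00 mL and 2196.00 mL

ratio 1:3; 732.00 mL and 2196.00 mL


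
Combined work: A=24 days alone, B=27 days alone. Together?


Rate of A = 1/24 per day
Rate of B = 1/27 per day
Combined rate = 1/24 + 1/27 = 51/648 ≈ 0.0787 per day
Days = 1 / combined rate = 648/51
≈ 12.71 days

12.71 days


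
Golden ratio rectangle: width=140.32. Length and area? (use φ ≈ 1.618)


φ = (1 + √5) / 2 ≈ 1.618
Length = width × φ = 140.32 × 1.618 = 227.03776
≈ 227.04
Area = width × length = 140.32 × 227.03776 = 31857.9384832 ≈ 31857.94
= Length: 227.04, Area: 31857.94

Length: 227.04, Area: 31857.94


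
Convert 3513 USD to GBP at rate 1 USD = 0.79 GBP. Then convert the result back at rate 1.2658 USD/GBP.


Amount × rate = 3513 × 0.79 = 2775.27 GBP
Round-trip: 2775.27 × 1.2658 = 3512.94 USD
= 2775.27 GBP, then 3512.94 USD

2775.27 GBP, then 3512.94 USD


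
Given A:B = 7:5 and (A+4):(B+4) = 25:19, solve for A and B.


Let A = 7k, B = 5k.
(7k + 4) / (5k + 4) = 25/19
Cross-multiply: 19(7k + 4) = 25(5k + 4)
133k + 76 = 125k + 100
133k - 125k = 100 - 76
8k = 24
k = 24/8 = 3
A = 7×3 = 21, B = 5×3 = 15
= A = 21, B = 15

A = 21, B = 15


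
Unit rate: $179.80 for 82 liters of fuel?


Unit rate = total / quantity
= 179.80 / 82
= $2.19 per unit

$2.19 per unit


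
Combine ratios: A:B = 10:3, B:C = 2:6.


Match B: multiply A:B by 2 → 20:6
Multiply B:C by 3 → 6:18
Combined: 20:6:18
GCD = 2
= 10:3:9

10:3:9


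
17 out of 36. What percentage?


Percentage = (part / whole) × 100
= (17 / 36) × 100
≈ 47.22%

47.22%


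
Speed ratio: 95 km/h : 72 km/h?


Ratio = 95:72
GCD = 1
Simplified = 95:72
Time ratio (same distance) = 72:95
Speed ratio = 95:72

95:72


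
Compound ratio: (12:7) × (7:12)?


Compound ratio = (12×7) : (7×12)
= 84:84
GCD = 84
= 1:1

1:1


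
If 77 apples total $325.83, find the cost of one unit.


Unit rate = total / quantity
= 325.83 / 77
= $4.23 per unit

$4.23 per unit


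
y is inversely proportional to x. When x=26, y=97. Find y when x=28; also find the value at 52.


Inverse proportion: x × y = constant
k = 26 × 97 = 2522
At x=28: k/28 = 90.07
At x=52: k/52 = 48.50
= 90.07 and 48.50

90.07 and 48.50


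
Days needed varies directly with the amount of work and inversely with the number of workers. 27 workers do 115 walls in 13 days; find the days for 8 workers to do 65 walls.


Days ∝ work / workers, so d₂ = d₁ × (m₁/m₂) × (w₂/w₁)
Workers factor (inverse): 27/8 = 3.3750
Work factor (direct): 65/115 ≈ 0.5652
d₂ = 13 × 27/8 × 65/115 = (13 × 27 × 65) / (8 × 115) = 22815/920
≈ 24.80 days

24.80 days


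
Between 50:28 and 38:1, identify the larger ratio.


50/28 = 1.7857
38/1 = 38.0000
1.7857 < 38.0000, so 50:28 is less
= 38:1

38:1


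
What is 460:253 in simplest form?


GCD(460, 253) = 23
460/23 : 253/23
= 20:11

20:11


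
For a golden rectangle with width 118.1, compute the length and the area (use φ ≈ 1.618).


φ = (1 + √5) / 2 ≈ 1.618
Length = width × φ = 118.1 × 1.618 = 191.0858
≈ 191.09
Area = width × length = 118.1 × 191.0858 = 22567.23298 ≈ 22567.23
= Length: 191.09, Area: 22567.23

Length: 191.09, Area: 22567.23


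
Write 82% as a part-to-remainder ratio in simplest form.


82% means 82 parts out of 100; remainder = 18
Part : remainder = 82:18
GCD = 2
= 41:9

41:9


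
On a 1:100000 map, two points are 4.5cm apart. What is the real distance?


Real distance = map distance × scale
= 4.5cm × 100000
= 450000 cm = 4500.0 m
= 4.500 km

4.500 km


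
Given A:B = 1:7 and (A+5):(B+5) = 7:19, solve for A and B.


Let A = 1k, B = 7k.
(1k + 5) / (7k + 5) = 7/19
Cross-multiply: 19(1k + 5) = 7(7k + 5)
19k + 95 = 49k + 35
19k - 49k = 35 - 95
-30k = -60
k = -60/-30 = 2
A = 1×2 = 2, B = 7×2 = 14
= A = 2, B = 14

A = 2, B = 14


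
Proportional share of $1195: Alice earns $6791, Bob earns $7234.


Total income = 6791 + 7234 = $14025
Alice: $1195 × 6791/14025 = $578.63
Bob: $1195 × 7234/14025 = $616.37
= Alice: $578.63, Bob: $616.37

Alice: $578.63, Bob: $616.37


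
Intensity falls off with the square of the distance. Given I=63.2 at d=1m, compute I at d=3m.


I₁d₁² = I₂d₂²
I₂ = I₁ × (d₁/d₂)²
= 63.2 × (1/3)²
= 63.2 × 1/9
= 63.2/9
≈ 7.0222

7.0222


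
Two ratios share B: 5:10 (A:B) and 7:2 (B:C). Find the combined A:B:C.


Match B: multiply A:B by 7 → 35:70
Multiply B:C by 10 → 70:20
Combined: 35:70:20
GCD = 5
= 7:14:4

7:14:4


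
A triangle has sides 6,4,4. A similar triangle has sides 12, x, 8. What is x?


Scale factor = 12/6 = 2
Missing side = 4 × 2
= 8.0

8.0
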